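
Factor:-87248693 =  - 7^1*541^1*23039^1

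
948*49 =46452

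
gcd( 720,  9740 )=20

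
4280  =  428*10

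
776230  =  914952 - 138722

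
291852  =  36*8107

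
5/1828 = 5/1828 = 0.00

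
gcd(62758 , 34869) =1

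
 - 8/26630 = -1 + 13311/13315 =- 0.00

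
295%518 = 295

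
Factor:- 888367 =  - 31^1*28657^1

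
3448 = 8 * 431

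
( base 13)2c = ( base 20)1i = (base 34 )14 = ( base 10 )38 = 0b100110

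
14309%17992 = 14309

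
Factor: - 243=-3^5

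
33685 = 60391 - 26706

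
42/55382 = 21/27691  =  0.00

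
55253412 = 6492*8511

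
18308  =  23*796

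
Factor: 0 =0^1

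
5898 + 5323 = 11221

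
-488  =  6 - 494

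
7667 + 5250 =12917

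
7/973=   1/139  =  0.01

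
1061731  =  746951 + 314780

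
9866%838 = 648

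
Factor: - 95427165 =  - 3^1*5^1 * 127^1*50093^1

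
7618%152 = 18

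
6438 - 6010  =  428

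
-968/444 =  - 242/111 = - 2.18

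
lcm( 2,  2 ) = 2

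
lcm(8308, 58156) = 58156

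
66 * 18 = 1188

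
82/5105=82/5105 = 0.02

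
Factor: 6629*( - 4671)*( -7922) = 2^1*3^3* 7^1*17^1*173^1*233^1*947^1 = 245297275398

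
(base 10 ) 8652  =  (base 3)102212110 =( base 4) 2013030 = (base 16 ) 21CC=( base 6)104020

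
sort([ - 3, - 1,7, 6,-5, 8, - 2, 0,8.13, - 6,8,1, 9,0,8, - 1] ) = [ - 6, - 5,  -  3, - 2, - 1,-1,0, 0, 1, 6,7, 8, 8, 8, 8.13,9]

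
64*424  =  27136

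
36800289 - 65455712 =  - 28655423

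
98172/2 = 49086 = 49086.00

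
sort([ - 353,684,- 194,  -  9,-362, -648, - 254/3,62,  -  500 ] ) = [ - 648 , - 500, - 362 ,- 353,  -  194, - 254/3,  -  9,62, 684 ] 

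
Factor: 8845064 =2^3*23^1*53^1*907^1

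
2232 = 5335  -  3103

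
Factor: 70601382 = 2^1*3^4*107^1*4073^1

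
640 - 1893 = - 1253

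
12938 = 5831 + 7107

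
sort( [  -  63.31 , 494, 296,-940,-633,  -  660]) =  [ - 940 ,  -  660 , - 633,-63.31,296,  494] 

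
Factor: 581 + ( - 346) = 5^1*47^1 = 235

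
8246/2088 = 3 + 991/1044= 3.95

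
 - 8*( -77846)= 622768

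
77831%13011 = 12776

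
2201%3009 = 2201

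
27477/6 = 9159/2 = 4579.50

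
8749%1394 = 385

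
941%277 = 110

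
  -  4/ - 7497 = 4/7497 = 0.00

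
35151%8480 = 1231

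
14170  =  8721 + 5449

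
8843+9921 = 18764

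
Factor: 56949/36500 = 2^( - 2 )*3^1*5^(  -  3)*41^1*73^(-1)* 463^1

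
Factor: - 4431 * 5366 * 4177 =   -  99315468042 = -  2^1*3^1* 7^1*211^1*2683^1 * 4177^1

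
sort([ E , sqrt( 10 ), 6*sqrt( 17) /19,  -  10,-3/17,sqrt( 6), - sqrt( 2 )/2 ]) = [ - 10 ,-sqrt(2 )/2, - 3/17,6*sqrt( 17) /19,sqrt( 6 ),E, sqrt(10) ]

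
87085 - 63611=23474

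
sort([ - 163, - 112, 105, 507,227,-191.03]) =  [-191.03, - 163, - 112,105, 227 , 507]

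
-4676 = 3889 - 8565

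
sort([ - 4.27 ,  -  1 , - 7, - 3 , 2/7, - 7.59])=[ - 7.59, - 7,-4.27,- 3, - 1, 2/7]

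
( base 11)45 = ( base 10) 49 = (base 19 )2B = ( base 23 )23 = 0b110001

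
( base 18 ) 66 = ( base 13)8A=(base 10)114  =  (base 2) 1110010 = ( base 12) 96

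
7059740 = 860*8209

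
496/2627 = 496/2627 = 0.19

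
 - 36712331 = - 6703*5477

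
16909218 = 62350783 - 45441565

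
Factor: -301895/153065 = -499/253=- 11^ ( - 1)*23^ ( - 1)*499^1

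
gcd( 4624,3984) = 16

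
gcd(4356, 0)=4356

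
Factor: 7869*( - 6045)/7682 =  - 47568105/7682 =- 2^( - 1 )*3^2 * 5^1*13^1*23^( - 1)*31^1 * 43^1*61^1 * 167^( - 1)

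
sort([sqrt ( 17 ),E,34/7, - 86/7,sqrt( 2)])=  [- 86/7,sqrt(2), E,sqrt (17) , 34/7] 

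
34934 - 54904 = - 19970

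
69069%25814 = 17441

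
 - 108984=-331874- -222890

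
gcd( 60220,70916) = 4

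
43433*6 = 260598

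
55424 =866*64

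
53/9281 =53/9281 = 0.01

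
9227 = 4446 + 4781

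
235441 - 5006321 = -4770880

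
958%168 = 118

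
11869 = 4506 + 7363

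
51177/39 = 1312 + 3/13 =1312.23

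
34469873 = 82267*419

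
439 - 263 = 176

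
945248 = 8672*109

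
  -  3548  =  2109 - 5657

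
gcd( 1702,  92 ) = 46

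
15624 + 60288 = 75912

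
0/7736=0 = 0.00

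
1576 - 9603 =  - 8027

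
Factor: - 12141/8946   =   - 19/14 = -2^ (  -  1)*7^ ( - 1 )*19^1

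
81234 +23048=104282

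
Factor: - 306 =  - 2^1* 3^2*17^1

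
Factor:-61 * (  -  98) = 2^1 * 7^2 * 61^1 = 5978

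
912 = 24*38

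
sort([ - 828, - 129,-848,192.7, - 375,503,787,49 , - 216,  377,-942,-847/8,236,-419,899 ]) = [-942 , - 848,-828, - 419,- 375, - 216, - 129, - 847/8, 49,192.7,236,377, 503, 787,  899]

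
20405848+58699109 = 79104957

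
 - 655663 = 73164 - 728827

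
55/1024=55/1024 = 0.05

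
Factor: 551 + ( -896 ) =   -  3^1* 5^1*23^1 = - 345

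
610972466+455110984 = 1066083450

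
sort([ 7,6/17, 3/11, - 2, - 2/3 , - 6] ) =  [ - 6,-2, - 2/3, 3/11,6/17, 7] 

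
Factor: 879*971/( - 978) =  - 284503/326 = - 2^( - 1 )*163^( - 1) * 293^1 * 971^1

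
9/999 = 1/111 = 0.01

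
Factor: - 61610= - 2^1*5^1*61^1*101^1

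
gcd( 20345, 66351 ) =1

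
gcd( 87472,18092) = 4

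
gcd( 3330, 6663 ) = 3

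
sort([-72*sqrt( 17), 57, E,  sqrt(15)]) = [ - 72*sqrt( 17),E, sqrt(15),57 ] 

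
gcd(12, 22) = 2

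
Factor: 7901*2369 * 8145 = 152453785005 = 3^2*5^1*23^1*103^1*  181^1*7901^1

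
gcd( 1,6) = 1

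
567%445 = 122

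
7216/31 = 232 + 24/31 = 232.77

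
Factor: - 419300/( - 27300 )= 599/39= 3^( - 1 )*13^(  -  1)*599^1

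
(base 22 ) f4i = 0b1110011000110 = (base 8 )16306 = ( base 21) GEG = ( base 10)7366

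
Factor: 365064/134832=287/106 = 2^(-1 ) * 7^1*41^1*  53^(-1 )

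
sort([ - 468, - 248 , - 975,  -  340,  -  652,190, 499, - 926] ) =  [ -975, - 926 , -652 , - 468, - 340, - 248,190,499]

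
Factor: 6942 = 2^1*3^1*13^1*89^1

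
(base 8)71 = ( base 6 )133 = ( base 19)30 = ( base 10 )57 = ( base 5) 212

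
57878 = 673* 86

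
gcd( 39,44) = 1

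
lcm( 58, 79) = 4582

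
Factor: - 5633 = - 43^1 * 131^1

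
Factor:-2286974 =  -2^1*1143487^1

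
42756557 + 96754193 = 139510750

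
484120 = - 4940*( - 98)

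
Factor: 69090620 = 2^2*5^1*23^1 * 150197^1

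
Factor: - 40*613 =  - 24520 = - 2^3*5^1*613^1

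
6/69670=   3/34835 = 0.00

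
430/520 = 43/52 = 0.83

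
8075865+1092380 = 9168245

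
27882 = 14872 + 13010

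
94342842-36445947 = 57896895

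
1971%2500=1971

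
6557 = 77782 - 71225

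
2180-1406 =774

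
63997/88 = 63997/88 = 727.24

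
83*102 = 8466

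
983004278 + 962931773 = 1945936051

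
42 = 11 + 31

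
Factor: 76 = 2^2*19^1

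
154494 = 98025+56469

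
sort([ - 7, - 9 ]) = [ - 9,- 7] 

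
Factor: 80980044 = 2^2*3^1*17^1*71^1*5591^1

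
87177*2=174354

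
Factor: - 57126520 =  - 2^3 * 5^1*11^3 * 29^1*37^1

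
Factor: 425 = 5^2*17^1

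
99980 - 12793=87187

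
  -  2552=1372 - 3924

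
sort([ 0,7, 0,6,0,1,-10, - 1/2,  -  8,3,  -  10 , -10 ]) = [  -  10,- 10, - 10, - 8, - 1/2,0, 0,0, 1,3,6, 7]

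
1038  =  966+72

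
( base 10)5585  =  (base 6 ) 41505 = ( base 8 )12721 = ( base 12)3295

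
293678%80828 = 51194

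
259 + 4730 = 4989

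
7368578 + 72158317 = 79526895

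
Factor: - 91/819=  - 1/9 =- 3^( - 2)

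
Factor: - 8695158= -2^1 * 3^1*1449193^1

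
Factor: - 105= - 3^1*5^1*7^1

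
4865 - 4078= 787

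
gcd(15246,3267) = 1089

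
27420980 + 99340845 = 126761825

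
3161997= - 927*( - 3411)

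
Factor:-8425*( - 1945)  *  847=13879471375 = 5^3*7^1*11^2*337^1*389^1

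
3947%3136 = 811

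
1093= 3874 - 2781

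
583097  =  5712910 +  - 5129813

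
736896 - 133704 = 603192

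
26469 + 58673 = 85142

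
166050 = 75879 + 90171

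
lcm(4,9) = 36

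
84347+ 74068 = 158415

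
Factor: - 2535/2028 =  - 2^( - 2 )*5^1 = -5/4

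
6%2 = 0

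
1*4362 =4362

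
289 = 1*289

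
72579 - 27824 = 44755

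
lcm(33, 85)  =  2805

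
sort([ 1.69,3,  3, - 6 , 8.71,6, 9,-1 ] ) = [ - 6, - 1,1.69, 3, 3,6, 8.71, 9]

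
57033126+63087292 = 120120418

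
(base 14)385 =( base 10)705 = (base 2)1011000001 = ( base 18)233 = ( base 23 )17F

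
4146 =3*1382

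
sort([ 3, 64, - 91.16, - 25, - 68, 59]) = [ - 91.16,- 68,  -  25, 3,59, 64]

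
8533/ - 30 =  - 285+ 17/30 = - 284.43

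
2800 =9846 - 7046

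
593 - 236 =357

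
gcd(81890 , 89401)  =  1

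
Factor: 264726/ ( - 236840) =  - 2^( - 2)*3^2 * 5^( - 1) * 7^1 *11^1 * 31^( - 1)  =  - 693/620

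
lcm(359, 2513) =2513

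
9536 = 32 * 298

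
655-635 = 20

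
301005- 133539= 167466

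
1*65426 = 65426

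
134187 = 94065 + 40122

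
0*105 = 0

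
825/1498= 825/1498 = 0.55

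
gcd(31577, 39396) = 7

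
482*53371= 25724822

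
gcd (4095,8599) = 1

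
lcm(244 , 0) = 0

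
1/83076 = 1/83076 = 0.00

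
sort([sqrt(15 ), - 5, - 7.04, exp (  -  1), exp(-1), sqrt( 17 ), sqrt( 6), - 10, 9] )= [ - 10, - 7.04,-5, exp(-1 ),exp( - 1), sqrt( 6), sqrt( 15) , sqrt( 17 ), 9]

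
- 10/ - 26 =5/13= 0.38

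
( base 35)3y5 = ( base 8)11406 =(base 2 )1001100000110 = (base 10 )4870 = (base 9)6611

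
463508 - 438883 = 24625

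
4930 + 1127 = 6057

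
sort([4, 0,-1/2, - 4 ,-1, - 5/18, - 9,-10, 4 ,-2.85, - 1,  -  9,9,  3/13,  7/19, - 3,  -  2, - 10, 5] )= [  -  10 , - 10, -9, - 9,-4, -3,  -  2.85, - 2,  -  1, -1, - 1/2, - 5/18, 0,3/13, 7/19,4,4,5, 9] 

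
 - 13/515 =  - 1 + 502/515=- 0.03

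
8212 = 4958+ 3254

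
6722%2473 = 1776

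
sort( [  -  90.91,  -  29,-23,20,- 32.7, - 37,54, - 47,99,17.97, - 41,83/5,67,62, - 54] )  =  [-90.91, - 54, - 47, - 41, - 37, - 32.7,-29, - 23 , 83/5,17.97, 20, 54, 62,67, 99]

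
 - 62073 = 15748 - 77821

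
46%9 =1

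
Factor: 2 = 2^1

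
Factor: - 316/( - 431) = 2^2*79^1*431^( - 1 ) 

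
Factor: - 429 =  - 3^1*11^1*13^1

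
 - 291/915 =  - 97/305=- 0.32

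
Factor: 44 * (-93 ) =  - 4092= - 2^2*3^1*11^1*31^1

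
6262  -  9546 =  - 3284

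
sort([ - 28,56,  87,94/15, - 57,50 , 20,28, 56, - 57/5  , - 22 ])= [ - 57, - 28, - 22, - 57/5, 94/15, 20, 28, 50, 56, 56,87]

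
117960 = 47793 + 70167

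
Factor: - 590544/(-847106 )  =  2^3* 3^3 * 13^( - 1 )*31^( - 1)*1051^( - 1 )*1367^1   =  295272/423553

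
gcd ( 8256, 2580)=516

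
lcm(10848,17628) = 141024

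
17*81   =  1377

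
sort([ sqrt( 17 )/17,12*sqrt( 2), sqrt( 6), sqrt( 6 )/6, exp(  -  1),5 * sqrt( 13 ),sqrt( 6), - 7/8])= [ - 7/8,sqrt( 17 )/17,  exp( - 1 ),sqrt (6 )/6, sqrt(6),  sqrt( 6 ) , 12*sqrt( 2) , 5*sqrt( 13)]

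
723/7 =723/7= 103.29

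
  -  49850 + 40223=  - 9627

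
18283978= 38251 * 478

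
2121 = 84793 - 82672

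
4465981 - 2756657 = 1709324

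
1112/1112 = 1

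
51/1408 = 51/1408 = 0.04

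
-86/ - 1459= 86/1459 = 0.06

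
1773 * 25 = 44325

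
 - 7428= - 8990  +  1562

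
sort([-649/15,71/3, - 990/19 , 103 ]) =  [  -  990/19,-649/15 , 71/3 , 103 ] 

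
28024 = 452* 62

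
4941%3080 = 1861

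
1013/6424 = 1013/6424 = 0.16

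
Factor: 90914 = 2^1 * 131^1*347^1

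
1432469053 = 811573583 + 620895470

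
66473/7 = 66473/7  =  9496.14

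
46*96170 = 4423820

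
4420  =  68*65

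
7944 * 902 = 7165488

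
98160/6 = 16360 = 16360.00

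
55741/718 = 77 + 455/718 = 77.63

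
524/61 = 8 + 36/61 = 8.59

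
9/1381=9/1381 = 0.01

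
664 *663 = 440232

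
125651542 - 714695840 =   -  589044298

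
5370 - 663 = 4707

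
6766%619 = 576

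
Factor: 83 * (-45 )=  - 3735 = -  3^2 * 5^1 * 83^1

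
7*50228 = 351596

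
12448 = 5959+6489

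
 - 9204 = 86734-95938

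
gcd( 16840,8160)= 40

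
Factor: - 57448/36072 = -43/27 = - 3^( - 3)*43^1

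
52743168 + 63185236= 115928404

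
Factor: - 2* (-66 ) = 132 = 2^2* 3^1 *11^1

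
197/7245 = 197/7245 = 0.03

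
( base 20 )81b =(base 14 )126B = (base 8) 6237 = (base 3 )11102200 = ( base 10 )3231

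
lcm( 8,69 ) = 552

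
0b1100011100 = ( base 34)NE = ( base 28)10c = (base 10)796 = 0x31c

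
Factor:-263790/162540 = - 2^( - 1) * 7^(-1) * 43^ (-1)*977^1=-977/602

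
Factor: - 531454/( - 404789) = 986/751= 2^1*17^1*29^1* 751^( - 1 ) 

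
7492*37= 277204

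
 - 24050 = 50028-74078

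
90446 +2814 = 93260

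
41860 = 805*52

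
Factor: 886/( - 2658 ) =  - 3^( - 1) = -1/3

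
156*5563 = 867828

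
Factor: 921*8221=3^1*307^1*8221^1 =7571541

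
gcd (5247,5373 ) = 9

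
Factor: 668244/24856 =2^( - 1 )*3^1*13^(- 1 ) * 233^1 = 699/26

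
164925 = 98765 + 66160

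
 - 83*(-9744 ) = 808752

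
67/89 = 67/89=0.75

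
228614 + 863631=1092245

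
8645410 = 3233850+5411560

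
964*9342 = 9005688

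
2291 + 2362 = 4653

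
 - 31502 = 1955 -33457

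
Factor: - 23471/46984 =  - 2^( - 3 )* 7^1*479^1*839^ (-1) = - 3353/6712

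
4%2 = 0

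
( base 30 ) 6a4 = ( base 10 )5704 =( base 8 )13110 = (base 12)3374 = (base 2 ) 1011001001000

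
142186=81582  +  60604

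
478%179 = 120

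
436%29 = 1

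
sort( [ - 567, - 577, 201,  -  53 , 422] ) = [-577,  -  567, - 53,201,422]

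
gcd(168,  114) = 6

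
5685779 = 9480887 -3795108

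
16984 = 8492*2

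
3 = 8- 5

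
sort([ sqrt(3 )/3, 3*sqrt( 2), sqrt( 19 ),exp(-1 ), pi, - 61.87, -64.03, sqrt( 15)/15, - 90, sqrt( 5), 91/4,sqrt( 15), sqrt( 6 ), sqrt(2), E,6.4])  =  [-90,-64.03, - 61.87, sqrt( 15 )/15, exp( - 1),  sqrt( 3 ) /3 , sqrt( 2),sqrt( 5), sqrt ( 6), E, pi,sqrt (15),3  *sqrt( 2 ), sqrt( 19 ),  6.4, 91/4 ]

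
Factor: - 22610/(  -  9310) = 17/7 = 7^( - 1)*17^1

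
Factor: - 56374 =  - 2^1* 71^1*397^1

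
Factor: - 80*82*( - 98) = 642880 = 2^6*5^1*7^2*41^1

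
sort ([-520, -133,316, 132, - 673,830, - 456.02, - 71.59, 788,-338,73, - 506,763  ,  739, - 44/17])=[-673 , -520, - 506, - 456.02, - 338, - 133,  -  71.59,-44/17, 73,132,316, 739, 763,788,830]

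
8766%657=225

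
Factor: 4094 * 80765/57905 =66130382/11581=2^1*23^1*29^1*37^( -1 ) *89^1*313^( - 1) *557^1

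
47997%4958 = 3375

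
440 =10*44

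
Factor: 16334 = 2^1*8167^1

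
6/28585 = 6/28585 = 0.00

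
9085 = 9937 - 852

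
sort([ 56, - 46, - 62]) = [-62, - 46, 56 ]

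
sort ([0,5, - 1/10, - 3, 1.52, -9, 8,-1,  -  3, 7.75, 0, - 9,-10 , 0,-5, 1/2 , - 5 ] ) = [ - 10,  -  9, - 9, - 5, - 5, - 3, - 3, - 1, - 1/10, 0, 0,0,1/2, 1.52,5, 7.75,8 ]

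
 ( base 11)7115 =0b10010011101110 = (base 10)9454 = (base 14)3634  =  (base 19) 173B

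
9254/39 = 9254/39 =237.28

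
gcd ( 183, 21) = 3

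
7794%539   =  248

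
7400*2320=17168000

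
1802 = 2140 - 338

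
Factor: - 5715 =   -  3^2 * 5^1 * 127^1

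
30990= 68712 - 37722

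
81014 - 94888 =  -13874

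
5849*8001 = 46797849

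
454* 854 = 387716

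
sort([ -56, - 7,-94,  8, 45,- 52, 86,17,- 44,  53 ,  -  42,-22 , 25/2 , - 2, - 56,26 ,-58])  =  [-94 ,- 58, - 56,-56 ,  -  52, - 44,  -  42,  -  22,  -  7, - 2, 8,  25/2,17, 26,45,53 , 86]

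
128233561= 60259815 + 67973746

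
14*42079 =589106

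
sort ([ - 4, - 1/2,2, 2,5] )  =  [ - 4,  -  1/2,2,2, 5 ] 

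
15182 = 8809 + 6373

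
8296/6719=1 + 1577/6719 = 1.23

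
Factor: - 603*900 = -542700 = - 2^2*3^4 * 5^2*67^1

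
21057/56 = 376 +1/56 = 376.02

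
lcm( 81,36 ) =324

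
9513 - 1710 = 7803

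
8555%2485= 1100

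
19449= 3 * 6483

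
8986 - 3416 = 5570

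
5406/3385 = 5406/3385 = 1.60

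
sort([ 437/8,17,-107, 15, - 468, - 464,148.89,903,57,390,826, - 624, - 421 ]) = [-624, - 468, - 464, - 421, - 107 , 15 , 17,437/8,57,148.89,390,826,903] 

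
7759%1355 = 984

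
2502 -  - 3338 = 5840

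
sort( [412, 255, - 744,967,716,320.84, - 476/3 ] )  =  [ - 744, - 476/3,255,320.84,412, 716,967]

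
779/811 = 779/811=0.96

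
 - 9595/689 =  - 9595/689= - 13.93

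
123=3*41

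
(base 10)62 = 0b111110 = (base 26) 2A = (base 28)26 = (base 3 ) 2022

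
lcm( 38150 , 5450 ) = 38150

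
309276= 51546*6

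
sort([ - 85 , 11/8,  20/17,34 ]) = [ - 85, 20/17, 11/8, 34 ] 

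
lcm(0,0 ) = 0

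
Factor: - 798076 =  - 2^2*19^1* 10501^1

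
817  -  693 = 124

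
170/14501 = 10/853 = 0.01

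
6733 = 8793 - 2060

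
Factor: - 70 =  - 2^1*5^1*7^1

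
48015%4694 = 1075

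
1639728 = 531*3088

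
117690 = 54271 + 63419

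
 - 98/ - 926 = 49/463 = 0.11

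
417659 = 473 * 883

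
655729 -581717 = 74012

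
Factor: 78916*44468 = 2^4* 109^1* 181^1*11117^1 = 3509236688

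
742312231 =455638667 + 286673564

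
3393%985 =438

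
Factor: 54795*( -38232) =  - 2^3*3^5 * 5^1*13^1*59^1 *281^1 = - 2094922440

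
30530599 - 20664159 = 9866440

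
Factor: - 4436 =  - 2^2*1109^1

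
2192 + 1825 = 4017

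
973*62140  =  60462220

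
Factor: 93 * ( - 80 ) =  - 2^4 * 3^1 * 5^1*31^1 = - 7440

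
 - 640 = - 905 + 265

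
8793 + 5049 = 13842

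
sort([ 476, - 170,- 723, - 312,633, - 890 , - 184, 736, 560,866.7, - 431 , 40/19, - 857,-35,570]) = [-890, - 857,-723, - 431, - 312, -184, - 170,-35,40/19,476 , 560,  570,633, 736 , 866.7 ]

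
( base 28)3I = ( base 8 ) 146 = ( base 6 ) 250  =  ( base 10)102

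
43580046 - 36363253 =7216793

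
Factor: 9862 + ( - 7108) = 2^1*3^4*17^1= 2754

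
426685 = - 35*( - 12191 )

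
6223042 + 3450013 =9673055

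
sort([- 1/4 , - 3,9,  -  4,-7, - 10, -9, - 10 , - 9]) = [ - 10, - 10, - 9,-9, - 7 , - 4, - 3,-1/4, 9]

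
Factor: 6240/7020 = 2^3*3^( - 2) = 8/9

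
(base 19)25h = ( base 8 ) 1502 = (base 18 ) 2a6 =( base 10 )834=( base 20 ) 21e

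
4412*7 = 30884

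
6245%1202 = 235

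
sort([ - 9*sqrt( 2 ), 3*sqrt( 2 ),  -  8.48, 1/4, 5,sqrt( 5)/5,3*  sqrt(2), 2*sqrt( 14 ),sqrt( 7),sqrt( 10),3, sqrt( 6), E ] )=[ - 9*sqrt( 2),-8.48,1/4,sqrt( 5 )/5,sqrt(6), sqrt (7) , E,3,sqrt( 10),3*sqrt(2 ), 3*sqrt( 2 ),5,2*sqrt( 14 ) ]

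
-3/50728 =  - 3/50728 = - 0.00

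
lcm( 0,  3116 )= 0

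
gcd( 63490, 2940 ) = 70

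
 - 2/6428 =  - 1/3214 = -0.00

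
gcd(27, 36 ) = 9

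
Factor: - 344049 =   -  3^1*73^1*1571^1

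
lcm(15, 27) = 135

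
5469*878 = 4801782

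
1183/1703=91/131=0.69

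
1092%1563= 1092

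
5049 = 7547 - 2498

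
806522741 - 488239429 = 318283312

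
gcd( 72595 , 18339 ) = 1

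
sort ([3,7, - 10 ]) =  [-10, 3, 7]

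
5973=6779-806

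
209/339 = 209/339 = 0.62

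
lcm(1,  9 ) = 9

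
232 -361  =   - 129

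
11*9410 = 103510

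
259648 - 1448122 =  - 1188474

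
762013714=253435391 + 508578323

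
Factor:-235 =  - 5^1 * 47^1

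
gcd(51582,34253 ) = 1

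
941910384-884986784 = 56923600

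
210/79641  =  70/26547= 0.00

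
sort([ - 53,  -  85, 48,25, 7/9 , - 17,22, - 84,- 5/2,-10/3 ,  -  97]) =[  -  97,-85, - 84, - 53,-17, - 10/3, - 5/2, 7/9,22, 25,  48] 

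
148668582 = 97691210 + 50977372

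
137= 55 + 82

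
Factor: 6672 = 2^4 * 3^1 * 139^1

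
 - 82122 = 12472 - 94594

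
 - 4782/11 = -4782/11  =  - 434.73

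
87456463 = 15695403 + 71761060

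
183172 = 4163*44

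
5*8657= 43285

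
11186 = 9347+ 1839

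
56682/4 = 28341/2 = 14170.50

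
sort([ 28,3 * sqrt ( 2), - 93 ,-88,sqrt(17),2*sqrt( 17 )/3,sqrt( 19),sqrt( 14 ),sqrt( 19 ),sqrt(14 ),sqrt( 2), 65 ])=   [-93,-88, sqrt(2 ),2*sqrt(17)/3,  sqrt( 14 ), sqrt(14 ) , sqrt( 17 ), 3 * sqrt(2) , sqrt(19),sqrt( 19),28,65] 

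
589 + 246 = 835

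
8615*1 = 8615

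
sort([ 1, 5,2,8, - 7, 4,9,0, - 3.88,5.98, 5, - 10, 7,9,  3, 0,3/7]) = [ - 10, - 7, - 3.88, 0, 0, 3/7,1,2 , 3,4,5,5,5.98, 7,8,9,9]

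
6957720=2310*3012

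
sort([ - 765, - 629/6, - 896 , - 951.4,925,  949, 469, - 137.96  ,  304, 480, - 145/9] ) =[ - 951.4, - 896 ,- 765, - 137.96, - 629/6, - 145/9, 304, 469, 480,  925,949 ]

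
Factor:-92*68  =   - 6256 = - 2^4*17^1*23^1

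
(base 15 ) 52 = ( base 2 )1001101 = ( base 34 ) 29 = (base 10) 77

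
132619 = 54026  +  78593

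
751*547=410797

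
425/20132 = 425/20132= 0.02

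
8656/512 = 16 + 29/32 = 16.91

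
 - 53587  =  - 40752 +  - 12835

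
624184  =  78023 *8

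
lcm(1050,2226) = 55650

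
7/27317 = 7/27317= 0.00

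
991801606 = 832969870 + 158831736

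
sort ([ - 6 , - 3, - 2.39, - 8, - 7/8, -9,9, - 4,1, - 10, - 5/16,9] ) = [ - 10, -9, - 8, -6, - 4, - 3, - 2.39,-7/8,-5/16, 1,9,9] 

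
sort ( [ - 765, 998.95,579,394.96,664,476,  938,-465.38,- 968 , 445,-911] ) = [ - 968,- 911, - 765,-465.38,394.96,445,476,579,  664,938, 998.95 ] 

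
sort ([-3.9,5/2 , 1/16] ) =[ - 3.9,1/16, 5/2]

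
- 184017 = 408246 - 592263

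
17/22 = 17/22 = 0.77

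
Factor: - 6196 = - 2^2*1549^1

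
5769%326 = 227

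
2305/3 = 768 + 1/3= 768.33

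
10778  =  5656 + 5122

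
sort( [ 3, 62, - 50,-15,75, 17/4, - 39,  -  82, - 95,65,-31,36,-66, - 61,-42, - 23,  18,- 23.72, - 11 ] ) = [ - 95,-82, - 66  ,-61, - 50, - 42, - 39,- 31 , - 23.72, - 23 , - 15, - 11, 3,17/4, 18, 36, 62,65, 75]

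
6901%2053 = 742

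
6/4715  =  6/4715 = 0.00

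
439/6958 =439/6958 = 0.06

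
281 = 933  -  652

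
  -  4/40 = -1/10 = -0.10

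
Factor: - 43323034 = -2^1*21661517^1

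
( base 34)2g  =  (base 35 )2e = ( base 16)54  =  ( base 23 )3f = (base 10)84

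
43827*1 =43827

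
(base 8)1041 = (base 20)175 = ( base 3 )202012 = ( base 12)395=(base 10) 545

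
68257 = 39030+29227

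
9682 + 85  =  9767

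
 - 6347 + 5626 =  - 721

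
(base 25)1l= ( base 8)56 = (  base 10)46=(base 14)34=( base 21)24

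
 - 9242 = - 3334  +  -5908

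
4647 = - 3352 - -7999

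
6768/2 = 3384 = 3384.00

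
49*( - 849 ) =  - 41601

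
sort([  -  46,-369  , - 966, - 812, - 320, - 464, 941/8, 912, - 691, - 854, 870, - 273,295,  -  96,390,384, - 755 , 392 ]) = [ - 966, - 854,  -  812,-755, - 691, - 464, - 369,-320, - 273, - 96, -46,941/8,295,384,390,392,870,  912 ]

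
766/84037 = 766/84037 = 0.01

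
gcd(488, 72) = 8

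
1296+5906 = 7202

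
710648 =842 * 844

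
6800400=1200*5667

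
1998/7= 285 + 3/7 = 285.43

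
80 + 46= 126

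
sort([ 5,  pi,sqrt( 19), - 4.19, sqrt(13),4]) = [ - 4.19,pi,sqrt( 13), 4,sqrt( 19 ),5]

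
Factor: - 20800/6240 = - 10/3 = -  2^1 * 3^ ( - 1) * 5^1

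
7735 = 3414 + 4321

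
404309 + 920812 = 1325121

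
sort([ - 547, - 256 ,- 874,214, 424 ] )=[ - 874,  -  547, - 256, 214,424 ] 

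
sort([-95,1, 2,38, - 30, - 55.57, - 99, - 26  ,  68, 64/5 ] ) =[ - 99, - 95, - 55.57, - 30, - 26,  1,2, 64/5,  38  ,  68 ] 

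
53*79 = 4187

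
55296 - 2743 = 52553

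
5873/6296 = 5873/6296 = 0.93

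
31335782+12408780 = 43744562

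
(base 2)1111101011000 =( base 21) I42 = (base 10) 8024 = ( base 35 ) 6j9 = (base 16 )1F58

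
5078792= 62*81916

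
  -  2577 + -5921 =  - 8498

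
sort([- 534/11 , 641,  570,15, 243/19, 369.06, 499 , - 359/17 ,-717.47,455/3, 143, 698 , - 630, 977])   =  [-717.47, - 630,-534/11,-359/17,  243/19, 15, 143, 455/3, 369.06, 499, 570, 641, 698, 977] 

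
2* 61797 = 123594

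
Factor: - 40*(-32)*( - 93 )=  - 119040 = -2^8*3^1*5^1*31^1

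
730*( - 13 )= -9490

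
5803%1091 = 348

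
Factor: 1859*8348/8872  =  2^( - 1)  *  11^1*13^2*1109^( - 1 )*2087^1 = 3879733/2218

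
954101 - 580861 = 373240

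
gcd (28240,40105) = 5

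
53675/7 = 7667 + 6/7 = 7667.86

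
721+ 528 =1249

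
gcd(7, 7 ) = 7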